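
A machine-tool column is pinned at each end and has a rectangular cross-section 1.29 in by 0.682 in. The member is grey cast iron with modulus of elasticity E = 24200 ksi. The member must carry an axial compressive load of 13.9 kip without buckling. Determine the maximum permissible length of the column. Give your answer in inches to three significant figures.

L_max ≈ 24.2 in

Buckling occurs about the weak axis: I_min = h·b³/12 with b = 0.682 in (the shorter side).
I_min = 1.29×0.682³/12 = 3.410×10^-2 in⁴
At the buckling limit P_cr = P = 1.390×10^4 lb
From P_cr = π²EI/(K·L)²:  L = (1/K)·√(π²EI/P_cr) = (1/1)·√(π²×2.42×10^7×3.410×10^-2/1.390×10^4)
L = 24.2 in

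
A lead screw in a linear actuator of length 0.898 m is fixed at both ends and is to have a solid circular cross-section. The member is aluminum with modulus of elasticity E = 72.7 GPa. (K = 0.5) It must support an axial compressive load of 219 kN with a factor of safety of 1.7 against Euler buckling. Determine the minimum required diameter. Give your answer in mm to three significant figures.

d ≈ 38.2 mm

Required P_cr = n·P = 1.7 × 219 = 372.3 kN
L_e = K·L = 0.5 × 0.898 = 0.4490 m
Required I = P_cr·L_e²/(π²E) = 3.723×10^5 × 0.4490² / (π² × 7.27×10^10) = 1.046×10^-7 m⁴
I_req = 1.046×10^5 mm⁴
Solid circle: I = πd⁴/64  ⇒  d = (64I/π)^(1/4) = (64×1.046×10^5/π)^(1/4) = 38.2 mm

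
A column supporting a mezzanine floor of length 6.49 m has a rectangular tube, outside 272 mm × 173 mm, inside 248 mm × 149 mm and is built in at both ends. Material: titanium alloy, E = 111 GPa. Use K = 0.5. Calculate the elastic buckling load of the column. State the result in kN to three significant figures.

P_cr ≈ 5100 kN

Weak-axis I_min = (h_o·b_o³ − h_i·b_i³)/12 with b_o = 173, b_i = 149.0 mm (shorter outer/inner sides).
I_min = (272×173³ − 248.0×149.0³)/12 = 4.900×10^7 mm⁴
I = 4.900×10^7 mm⁴ = 4.900×10^-5 m⁴
Effective length L_e = K·L = 0.5 × 6.49 = 3.245 m
P_cr = π²EI / L_e² = π² × 111×10⁹ × 4.900×10^-5 / 3.245² = 5.098×10^6 N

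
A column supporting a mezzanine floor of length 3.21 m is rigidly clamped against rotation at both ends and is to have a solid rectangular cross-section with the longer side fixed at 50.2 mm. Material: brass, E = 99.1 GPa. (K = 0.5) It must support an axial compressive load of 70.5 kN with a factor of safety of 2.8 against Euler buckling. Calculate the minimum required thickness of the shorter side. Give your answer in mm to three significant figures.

Required P_cr = n·P = 2.8 × 70.5 = 197.4 kN
L_e = K·L = 0.5 × 3.21 = 1.605 m
Required I = P_cr·L_e²/(π²E) = 1.974×10^5 × 1.605² / (π² × 9.91×10^10) = 5.199×10^-7 m⁴
I_req = 5.199×10^5 mm⁴
Rectangle, weak axis: I_min = h·b³/12 with h = 50.2 mm fixed  ⇒  b = (12I/h)^(1/3) = 49.9 mm

b ≈ 49.9 mm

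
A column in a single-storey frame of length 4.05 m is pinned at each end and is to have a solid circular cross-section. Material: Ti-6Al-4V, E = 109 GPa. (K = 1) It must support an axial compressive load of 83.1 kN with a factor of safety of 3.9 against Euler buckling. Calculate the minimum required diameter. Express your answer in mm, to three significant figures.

d ≈ 100 mm

Required P_cr = n·P = 3.9 × 83.1 = 324.1 kN
L_e = K·L = 1 × 4.05 = 4.050 m
Required I = P_cr·L_e²/(π²E) = 3.241×10^5 × 4.050² / (π² × 1.09×10^11) = 4.941×10^-6 m⁴
I_req = 4.941×10^6 mm⁴
Solid circle: I = πd⁴/64  ⇒  d = (64I/π)^(1/4) = (64×4.941×10^6/π)^(1/4) = 100 mm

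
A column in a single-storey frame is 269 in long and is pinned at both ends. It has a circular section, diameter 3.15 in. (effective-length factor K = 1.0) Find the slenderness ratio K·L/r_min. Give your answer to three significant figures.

For a solid circle r = d/4 = 3.15/4 = 0.7875 in
L_e = K·L = 1 × 269 = 269.0 in
λ = L_e / r_min = 269.00 / 0.7875 = 342

λ ≈ 342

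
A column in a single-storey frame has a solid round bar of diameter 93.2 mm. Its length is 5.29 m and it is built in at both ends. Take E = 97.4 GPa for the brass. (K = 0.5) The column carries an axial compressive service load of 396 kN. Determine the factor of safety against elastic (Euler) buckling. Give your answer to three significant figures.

I = πd⁴/64 = π×93.2⁴/64 = 3.704×10^6 mm⁴
I = 3.704×10^6 mm⁴ = 3.704×10^-6 m⁴
Effective length L_e = K·L = 0.5 × 5.29 = 2.645 m
P_cr = π²EI / L_e² = π² × 97.4×10⁹ × 3.704×10^-6 / 2.645² = 5.089×10^5 N
Factor of safety n = P_cr / P = 508.91 / 396 = 1.29

n ≈ 1.29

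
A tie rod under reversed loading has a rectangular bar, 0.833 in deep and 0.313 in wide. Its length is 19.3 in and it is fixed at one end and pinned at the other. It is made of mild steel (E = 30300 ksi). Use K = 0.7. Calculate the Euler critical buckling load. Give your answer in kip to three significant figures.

Buckling occurs about the weak axis: I_min = h·b³/12 with b = 0.313 in (the shorter side).
I_min = 0.833×0.313³/12 = 2.129×10^-3 in⁴
Effective length L_e = K·L = 0.7 × 19.3 = 13.51 in
P_cr = π²EI / L_e² = π² × 30300×10³ × 2.129×10^-3 / 13.51² = 3.488×10^3 lb

P_cr ≈ 3.49 kip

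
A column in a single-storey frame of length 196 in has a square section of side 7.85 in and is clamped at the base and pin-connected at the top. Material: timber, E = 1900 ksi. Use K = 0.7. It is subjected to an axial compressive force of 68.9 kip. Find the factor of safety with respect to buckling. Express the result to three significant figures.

n ≈ 4.58

I = a⁴/12 = 7.85⁴/12 = 316.4 in⁴
Effective length L_e = K·L = 0.7 × 196 = 137.2 in
P_cr = π²EI / L_e² = π² × 1900×10³ × 316.4 / 137.2² = 3.152×10^5 lb
Factor of safety n = P_cr / P = 315.24 / 68.9 = 4.58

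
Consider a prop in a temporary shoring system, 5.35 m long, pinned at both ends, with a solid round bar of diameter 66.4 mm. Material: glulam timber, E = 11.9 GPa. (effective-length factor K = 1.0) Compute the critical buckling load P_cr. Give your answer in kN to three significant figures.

P_cr ≈ 3.92 kN

I = πd⁴/64 = π×66.4⁴/64 = 9.542×10^5 mm⁴
I = 9.542×10^5 mm⁴ = 9.542×10^-7 m⁴
Effective length L_e = K·L = 1 × 5.35 = 5.350 m
P_cr = π²EI / L_e² = π² × 11.9×10⁹ × 9.542×10^-7 / 5.350² = 3.915×10^3 N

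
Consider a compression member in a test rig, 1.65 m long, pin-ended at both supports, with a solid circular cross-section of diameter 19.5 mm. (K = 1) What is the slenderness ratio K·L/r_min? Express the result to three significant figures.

For a solid circle r = d/4 = 19.5/4 = 4.875 mm
L_e = K·L = 1 × 1.65 m = 1.650 m = 1650.0 mm
λ = L_e / r_min = 1650.0 / 4.875 = 338

λ ≈ 338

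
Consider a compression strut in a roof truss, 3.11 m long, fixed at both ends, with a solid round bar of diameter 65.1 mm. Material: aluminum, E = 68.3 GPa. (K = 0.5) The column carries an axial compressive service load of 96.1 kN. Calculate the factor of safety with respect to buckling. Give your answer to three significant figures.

n ≈ 2.56

I = πd⁴/64 = π×65.1⁴/64 = 8.816×10^5 mm⁴
I = 8.816×10^5 mm⁴ = 8.816×10^-7 m⁴
Effective length L_e = K·L = 0.5 × 3.11 = 1.555 m
P_cr = π²EI / L_e² = π² × 68.3×10⁹ × 8.816×10^-7 / 1.555² = 2.458×10^5 N
Factor of safety n = P_cr / P = 245.78 / 96.1 = 2.56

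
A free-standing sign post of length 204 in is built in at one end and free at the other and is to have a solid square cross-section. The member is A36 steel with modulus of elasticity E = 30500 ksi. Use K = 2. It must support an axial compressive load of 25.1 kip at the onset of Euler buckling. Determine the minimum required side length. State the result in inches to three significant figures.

L_e = K·L = 2 × 204 = 408.0 in
Required I = P_cr·L_e²/(π²E) = 2.510×10^4 × 408.0² / (π² × 3.05×10^7) = 13.88 in⁴
Solid square: I = a⁴/12  ⇒  a = (12I)^(1/4) = (12×13.88)^(1/4) = 3.59 in

a ≈ 3.59 in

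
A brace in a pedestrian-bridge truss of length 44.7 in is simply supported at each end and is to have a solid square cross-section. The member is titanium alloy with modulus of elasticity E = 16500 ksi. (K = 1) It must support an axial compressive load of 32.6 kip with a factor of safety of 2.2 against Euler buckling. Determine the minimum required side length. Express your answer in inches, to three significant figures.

a ≈ 1.80 in

Required P_cr = n·P = 2.2 × 32.6 = 71.72 kip
L_e = K·L = 1 × 44.7 = 44.70 in
Required I = P_cr·L_e²/(π²E) = 7.172×10^4 × 44.70² / (π² × 1.65×10^7) = 0.8800 in⁴
Solid square: I = a⁴/12  ⇒  a = (12I)^(1/4) = (12×0.8800)^(1/4) = 1.80 in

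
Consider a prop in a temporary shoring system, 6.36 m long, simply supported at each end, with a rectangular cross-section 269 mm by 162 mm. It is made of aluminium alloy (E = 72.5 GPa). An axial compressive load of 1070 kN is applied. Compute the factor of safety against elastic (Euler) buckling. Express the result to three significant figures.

Buckling occurs about the weak axis: I_min = h·b³/12 with b = 162 mm (the shorter side).
I_min = 269×162³/12 = 9.531×10^7 mm⁴
I = 9.531×10^7 mm⁴ = 9.531×10^-5 m⁴
Effective length L_e = K·L = 1 × 6.36 = 6.360 m
P_cr = π²EI / L_e² = π² × 72.5×10⁹ × 9.531×10^-5 / 6.360² = 1.686×10^6 N
Factor of safety n = P_cr / P = 1685.9 / 1070 = 1.58

n ≈ 1.58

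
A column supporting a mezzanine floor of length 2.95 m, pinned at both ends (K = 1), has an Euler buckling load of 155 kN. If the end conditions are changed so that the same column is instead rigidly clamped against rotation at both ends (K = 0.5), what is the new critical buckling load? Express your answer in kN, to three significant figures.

P_cr ≈ 620 kN

P_cr ∝ 1/K², so P_cr,new = P_cr,old × (K_old/K_new)² = 155 × (1/0.5)²
= 155 × 4.000 = 620 kN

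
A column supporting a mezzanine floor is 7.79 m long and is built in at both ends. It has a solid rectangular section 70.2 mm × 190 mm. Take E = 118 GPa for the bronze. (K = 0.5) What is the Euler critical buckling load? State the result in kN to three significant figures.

P_cr ≈ 420 kN

Buckling occurs about the weak axis: I_min = h·b³/12 with b = 70.2 mm (the shorter side).
I_min = 190×70.2³/12 = 5.478×10^6 mm⁴
I = 5.478×10^6 mm⁴ = 5.478×10^-6 m⁴
Effective length L_e = K·L = 0.5 × 7.79 = 3.895 m
P_cr = π²EI / L_e² = π² × 118×10⁹ × 5.478×10^-6 / 3.895² = 4.205×10^5 N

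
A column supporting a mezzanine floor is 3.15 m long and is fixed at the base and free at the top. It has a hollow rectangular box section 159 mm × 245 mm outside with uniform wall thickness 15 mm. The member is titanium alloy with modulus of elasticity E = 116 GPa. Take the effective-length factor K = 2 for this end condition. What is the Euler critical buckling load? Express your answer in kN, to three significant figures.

Inner dimensions: h_i = 245 − 2×15 = 215.0 mm, b_i = 159 − 2×15 = 129.0 mm
Weak-axis I_min = (h_o·b_o³ − h_i·b_i³)/12 with b_o = 159, b_i = 129.0 mm (shorter outer/inner sides).
I_min = (245×159³ − 215.0×129.0³)/12 = 4.361×10^7 mm⁴
I = 4.361×10^7 mm⁴ = 4.361×10^-5 m⁴
Effective length L_e = K·L = 2 × 3.15 = 6.300 m
P_cr = π²EI / L_e² = π² × 116×10⁹ × 4.361×10^-5 / 6.300² = 1.258×10^6 N

P_cr ≈ 1260 kN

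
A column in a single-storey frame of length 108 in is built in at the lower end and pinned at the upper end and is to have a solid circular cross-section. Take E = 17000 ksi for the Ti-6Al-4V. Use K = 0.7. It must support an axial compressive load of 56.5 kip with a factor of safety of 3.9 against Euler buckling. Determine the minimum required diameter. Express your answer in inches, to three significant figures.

d ≈ 3.52 in

Required P_cr = n·P = 3.9 × 56.5 = 220.4 kip
L_e = K·L = 0.7 × 108 = 75.60 in
Required I = P_cr·L_e²/(π²E) = 2.204×10^5 × 75.60² / (π² × 1.70×10^7) = 7.506 in⁴
Solid circle: I = πd⁴/64  ⇒  d = (64I/π)^(1/4) = (64×7.506/π)^(1/4) = 3.52 in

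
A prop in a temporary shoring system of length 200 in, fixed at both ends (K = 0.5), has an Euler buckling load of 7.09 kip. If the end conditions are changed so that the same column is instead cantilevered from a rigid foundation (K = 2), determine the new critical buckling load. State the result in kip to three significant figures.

P_cr ≈ 0.443 kip

P_cr ∝ 1/K², so P_cr,new = P_cr,old × (K_old/K_new)² = 7.09 × (0.5/2)²
= 7.09 × 0.06250 = 0.443 kip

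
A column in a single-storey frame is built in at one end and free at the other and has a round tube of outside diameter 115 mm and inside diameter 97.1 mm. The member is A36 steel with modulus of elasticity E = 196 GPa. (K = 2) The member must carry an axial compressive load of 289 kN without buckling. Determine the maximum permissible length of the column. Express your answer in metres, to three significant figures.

L_max ≈ 2.66 m

d_o = 115 mm, d_i = 97.1 mm
I = π(d_o⁴ − d_i⁴)/64 = π(115⁴ − 97.10⁴)/64 = 4.222×10^6 mm⁴
I = 4.222×10^-6 m⁴
At the buckling limit P_cr = P = 2.890×10^5 N
From P_cr = π²EI/(K·L)²:  L = (1/K)·√(π²EI/P_cr) = (1/2)·√(π²×1.96×10^11×4.222×10^-6/2.890×10^5)
L = 2.66 m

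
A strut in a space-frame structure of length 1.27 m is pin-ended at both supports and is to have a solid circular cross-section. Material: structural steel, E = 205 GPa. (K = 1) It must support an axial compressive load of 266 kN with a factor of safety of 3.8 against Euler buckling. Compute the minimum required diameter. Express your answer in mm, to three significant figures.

d ≈ 63.7 mm

Required P_cr = n·P = 3.8 × 266 = 1011 kN
L_e = K·L = 1 × 1.27 = 1.270 m
Required I = P_cr·L_e²/(π²E) = 1.011×10^6 × 1.270² / (π² × 2.05×10^11) = 8.058×10^-7 m⁴
I_req = 8.058×10^5 mm⁴
Solid circle: I = πd⁴/64  ⇒  d = (64I/π)^(1/4) = (64×8.058×10^5/π)^(1/4) = 63.7 mm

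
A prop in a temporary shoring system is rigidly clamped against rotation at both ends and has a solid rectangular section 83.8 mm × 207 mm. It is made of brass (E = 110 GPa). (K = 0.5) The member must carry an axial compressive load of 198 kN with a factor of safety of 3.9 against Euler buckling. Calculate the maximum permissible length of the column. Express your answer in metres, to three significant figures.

L_max ≈ 7.56 m

Buckling occurs about the weak axis: I_min = h·b³/12 with b = 83.8 mm (the shorter side).
I_min = 207×83.8³/12 = 1.015×10^7 mm⁴
I = 1.015×10^-5 m⁴
Required critical load P_cr = n·P = 3.9 × 198 = 772.2 kN = 7.722×10^5 N
From P_cr = π²EI/(K·L)²:  L = (1/K)·√(π²EI/P_cr) = (1/0.5)·√(π²×1.10×10^11×1.015×10^-5/7.722×10^5)
L = 7.56 m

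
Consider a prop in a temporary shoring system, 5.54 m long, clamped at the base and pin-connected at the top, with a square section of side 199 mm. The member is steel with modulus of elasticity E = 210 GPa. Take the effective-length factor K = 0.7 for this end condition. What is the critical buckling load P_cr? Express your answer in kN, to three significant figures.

I = a⁴/12 = 199⁴/12 = 1.307×10^8 mm⁴
I = 1.307×10^8 mm⁴ = 1.307×10^-4 m⁴
Effective length L_e = K·L = 0.7 × 5.54 = 3.878 m
P_cr = π²EI / L_e² = π² × 210×10⁹ × 1.307×10^-4 / 3.878² = 1.801×10^7 N

P_cr ≈ 18000 kN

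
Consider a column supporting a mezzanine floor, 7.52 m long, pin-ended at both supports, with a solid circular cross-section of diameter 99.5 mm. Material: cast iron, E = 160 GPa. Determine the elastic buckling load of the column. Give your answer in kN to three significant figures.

P_cr ≈ 134 kN

I = πd⁴/64 = π×99.5⁴/64 = 4.811×10^6 mm⁴
I = 4.811×10^6 mm⁴ = 4.811×10^-6 m⁴
Effective length L_e = K·L = 1 × 7.52 = 7.520 m
P_cr = π²EI / L_e² = π² × 160×10⁹ × 4.811×10^-6 / 7.520² = 1.344×10^5 N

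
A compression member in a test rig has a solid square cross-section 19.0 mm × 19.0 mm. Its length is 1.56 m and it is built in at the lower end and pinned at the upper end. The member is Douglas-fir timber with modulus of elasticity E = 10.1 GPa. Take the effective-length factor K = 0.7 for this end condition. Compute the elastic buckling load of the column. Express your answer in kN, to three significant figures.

P_cr ≈ 0.908 kN

I = a⁴/12 = 19.0⁴/12 = 1.086×10^4 mm⁴
I = 1.086×10^4 mm⁴ = 1.086×10^-8 m⁴
Effective length L_e = K·L = 0.7 × 1.56 = 1.092 m
P_cr = π²EI / L_e² = π² × 10.1×10⁹ × 1.086×10^-8 / 1.092² = 907.8 N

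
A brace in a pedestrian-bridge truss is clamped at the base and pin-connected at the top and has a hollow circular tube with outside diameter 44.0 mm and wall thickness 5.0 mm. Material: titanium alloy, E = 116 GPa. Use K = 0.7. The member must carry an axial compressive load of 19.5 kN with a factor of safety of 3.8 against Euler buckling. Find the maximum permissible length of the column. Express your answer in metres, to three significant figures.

L_max ≈ 1.93 m

Inner diameter d_i = 44.0 − 2×5.0 = 34.00 mm
I = π(d_o⁴ − d_i⁴)/64 = π(44.0⁴ − 34.00⁴)/64 = 1.184×10^5 mm⁴
I = 1.184×10^-7 m⁴
Required critical load P_cr = n·P = 3.8 × 19.5 = 74.10 kN = 7.410×10^4 N
From P_cr = π²EI/(K·L)²:  L = (1/K)·√(π²EI/P_cr) = (1/0.7)·√(π²×1.16×10^11×1.184×10^-7/7.410×10^4)
L = 1.93 m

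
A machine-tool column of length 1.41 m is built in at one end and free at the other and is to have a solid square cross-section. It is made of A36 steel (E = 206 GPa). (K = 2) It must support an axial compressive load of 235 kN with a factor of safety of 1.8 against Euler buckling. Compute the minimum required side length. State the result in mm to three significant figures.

Required P_cr = n·P = 1.8 × 235 = 423.0 kN
L_e = K·L = 2 × 1.41 = 2.820 m
Required I = P_cr·L_e²/(π²E) = 4.230×10^5 × 2.820² / (π² × 2.06×10^11) = 1.655×10^-6 m⁴
I_req = 1.655×10^6 mm⁴
Solid square: I = a⁴/12  ⇒  a = (12I)^(1/4) = (12×1.655×10^6)^(1/4) = 66.8 mm

a ≈ 66.8 mm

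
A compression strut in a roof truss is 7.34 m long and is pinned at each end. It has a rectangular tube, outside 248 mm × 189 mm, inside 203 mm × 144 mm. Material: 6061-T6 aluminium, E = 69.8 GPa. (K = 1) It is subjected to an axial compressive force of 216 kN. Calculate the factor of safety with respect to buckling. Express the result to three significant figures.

Weak-axis I_min = (h_o·b_o³ − h_i·b_i³)/12 with b_o = 189, b_i = 144.0 mm (shorter outer/inner sides).
I_min = (248×189³ − 203.0×144.0³)/12 = 8.901×10^7 mm⁴
I = 8.901×10^7 mm⁴ = 8.901×10^-5 m⁴
Effective length L_e = K·L = 1 × 7.34 = 7.340 m
P_cr = π²EI / L_e² = π² × 69.8×10⁹ × 8.901×10^-5 / 7.340² = 1.138×10^6 N
Factor of safety n = P_cr / P = 1138.2 / 216 = 5.27

n ≈ 5.27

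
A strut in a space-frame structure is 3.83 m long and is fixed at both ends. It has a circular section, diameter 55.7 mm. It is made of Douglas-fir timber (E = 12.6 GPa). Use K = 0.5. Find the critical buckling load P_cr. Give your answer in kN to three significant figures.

I = πd⁴/64 = π×55.7⁴/64 = 4.725×10^5 mm⁴
I = 4.725×10^5 mm⁴ = 4.725×10^-7 m⁴
Effective length L_e = K·L = 0.5 × 3.83 = 1.915 m
P_cr = π²EI / L_e² = π² × 12.6×10⁹ × 4.725×10^-7 / 1.915² = 1.602×10^4 N

P_cr ≈ 16.0 kN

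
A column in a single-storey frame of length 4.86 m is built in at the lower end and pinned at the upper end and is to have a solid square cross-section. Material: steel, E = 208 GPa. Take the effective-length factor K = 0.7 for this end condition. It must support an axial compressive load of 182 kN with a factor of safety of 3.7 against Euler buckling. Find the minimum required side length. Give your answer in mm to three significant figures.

a ≈ 82.2 mm

Required P_cr = n·P = 3.7 × 182 = 673.4 kN
L_e = K·L = 0.7 × 4.86 = 3.402 m
Required I = P_cr·L_e²/(π²E) = 6.734×10^5 × 3.402² / (π² × 2.08×10^11) = 3.796×10^-6 m⁴
I_req = 3.796×10^6 mm⁴
Solid square: I = a⁴/12  ⇒  a = (12I)^(1/4) = (12×3.796×10^6)^(1/4) = 82.2 mm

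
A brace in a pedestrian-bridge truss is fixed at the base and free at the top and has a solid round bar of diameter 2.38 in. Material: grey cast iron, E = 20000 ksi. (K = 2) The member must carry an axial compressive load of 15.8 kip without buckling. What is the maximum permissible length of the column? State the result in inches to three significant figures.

L_max ≈ 70.1 in

I = πd⁴/64 = π×2.38⁴/64 = 1.575 in⁴
At the buckling limit P_cr = P = 1.580×10^4 lb
From P_cr = π²EI/(K·L)²:  L = (1/K)·√(π²EI/P_cr) = (1/2)·√(π²×2.00×10^7×1.575/1.580×10^4)
L = 70.1 in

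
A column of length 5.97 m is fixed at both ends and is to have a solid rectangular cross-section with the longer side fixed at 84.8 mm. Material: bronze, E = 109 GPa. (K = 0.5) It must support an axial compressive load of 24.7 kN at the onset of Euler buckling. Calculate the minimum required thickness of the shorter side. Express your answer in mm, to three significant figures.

L_e = K·L = 0.5 × 5.97 = 2.985 m
Required I = P_cr·L_e²/(π²E) = 2.470×10^4 × 2.985² / (π² × 1.09×10^11) = 2.046×10^-7 m⁴
I_req = 2.046×10^5 mm⁴
Rectangle, weak axis: I_min = h·b³/12 with h = 84.8 mm fixed  ⇒  b = (12I/h)^(1/3) = 30.7 mm

b ≈ 30.7 mm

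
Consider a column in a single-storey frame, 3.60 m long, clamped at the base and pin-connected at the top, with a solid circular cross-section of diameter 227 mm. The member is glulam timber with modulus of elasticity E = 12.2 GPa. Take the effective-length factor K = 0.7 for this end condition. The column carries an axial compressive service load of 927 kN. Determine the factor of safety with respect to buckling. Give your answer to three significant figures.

n ≈ 2.67

I = πd⁴/64 = π×227⁴/64 = 1.303×10^8 mm⁴
I = 1.303×10^8 mm⁴ = 1.303×10^-4 m⁴
Effective length L_e = K·L = 0.7 × 3.60 = 2.520 m
P_cr = π²EI / L_e² = π² × 12.2×10⁹ × 1.303×10^-4 / 2.520² = 2.471×10^6 N
Factor of safety n = P_cr / P = 2471.3 / 927 = 2.67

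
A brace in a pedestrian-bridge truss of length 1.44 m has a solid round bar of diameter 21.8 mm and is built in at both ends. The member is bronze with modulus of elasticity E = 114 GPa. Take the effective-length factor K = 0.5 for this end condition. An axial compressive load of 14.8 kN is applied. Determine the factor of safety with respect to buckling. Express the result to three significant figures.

n ≈ 1.63

I = πd⁴/64 = π×21.8⁴/64 = 1.109×10^4 mm⁴
I = 1.109×10^4 mm⁴ = 1.109×10^-8 m⁴
Effective length L_e = K·L = 0.5 × 1.44 = 0.7200 m
P_cr = π²EI / L_e² = π² × 114×10⁹ × 1.109×10^-8 / 0.7200² = 2.406×10^4 N
Factor of safety n = P_cr / P = 24.062 / 14.8 = 1.63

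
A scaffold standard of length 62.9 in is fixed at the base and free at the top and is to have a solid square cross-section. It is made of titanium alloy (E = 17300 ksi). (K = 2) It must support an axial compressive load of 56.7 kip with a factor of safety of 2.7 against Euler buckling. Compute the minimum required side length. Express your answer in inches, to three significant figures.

a ≈ 3.61 in

Required P_cr = n·P = 2.7 × 56.7 = 153.1 kip
L_e = K·L = 2 × 62.9 = 125.8 in
Required I = P_cr·L_e²/(π²E) = 1.531×10^5 × 125.8² / (π² × 1.73×10^7) = 14.19 in⁴
Solid square: I = a⁴/12  ⇒  a = (12I)^(1/4) = (12×14.19)^(1/4) = 3.61 in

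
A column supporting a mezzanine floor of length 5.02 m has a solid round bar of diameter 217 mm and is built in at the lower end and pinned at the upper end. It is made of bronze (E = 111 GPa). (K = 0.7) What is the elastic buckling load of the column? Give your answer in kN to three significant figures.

I = πd⁴/64 = π×217⁴/64 = 1.088×10^8 mm⁴
I = 1.088×10^8 mm⁴ = 1.088×10^-4 m⁴
Effective length L_e = K·L = 0.7 × 5.02 = 3.514 m
P_cr = π²EI / L_e² = π² × 111×10⁹ × 1.088×10^-4 / 3.514² = 9.657×10^6 N

P_cr ≈ 9660 kN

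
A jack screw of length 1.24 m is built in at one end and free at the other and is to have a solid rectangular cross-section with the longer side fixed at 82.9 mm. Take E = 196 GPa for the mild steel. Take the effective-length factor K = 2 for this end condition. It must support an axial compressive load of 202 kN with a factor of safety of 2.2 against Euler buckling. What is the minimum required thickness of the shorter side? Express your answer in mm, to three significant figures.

Required P_cr = n·P = 2.2 × 202 = 444.4 kN
L_e = K·L = 2 × 1.24 = 2.480 m
Required I = P_cr·L_e²/(π²E) = 4.444×10^5 × 2.480² / (π² × 1.96×10^11) = 1.413×10^-6 m⁴
I_req = 1.413×10^6 mm⁴
Rectangle, weak axis: I_min = h·b³/12 with h = 82.9 mm fixed  ⇒  b = (12I/h)^(1/3) = 58.9 mm

b ≈ 58.9 mm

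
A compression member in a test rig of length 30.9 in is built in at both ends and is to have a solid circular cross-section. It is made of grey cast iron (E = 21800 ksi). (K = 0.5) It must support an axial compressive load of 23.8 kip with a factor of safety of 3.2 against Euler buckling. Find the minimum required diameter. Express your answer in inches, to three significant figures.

Required P_cr = n·P = 3.2 × 23.8 = 76.16 kip
L_e = K·L = 0.5 × 30.9 = 15.45 in
Required I = P_cr·L_e²/(π²E) = 7.616×10^4 × 15.45² / (π² × 2.18×10^7) = 8.449×10^-2 in⁴
Solid circle: I = πd⁴/64  ⇒  d = (64I/π)^(1/4) = (64×8.449×10^-2/π)^(1/4) = 1.15 in

d ≈ 1.15 in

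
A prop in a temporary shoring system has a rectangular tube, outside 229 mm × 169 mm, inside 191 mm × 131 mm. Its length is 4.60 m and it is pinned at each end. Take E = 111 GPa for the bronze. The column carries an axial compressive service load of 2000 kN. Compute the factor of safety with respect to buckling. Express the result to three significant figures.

n ≈ 1.46

Weak-axis I_min = (h_o·b_o³ − h_i·b_i³)/12 with b_o = 169, b_i = 131.0 mm (shorter outer/inner sides).
I_min = (229×169³ − 191.0×131.0³)/12 = 5.633×10^7 mm⁴
I = 5.633×10^7 mm⁴ = 5.633×10^-5 m⁴
Effective length L_e = K·L = 1 × 4.60 = 4.600 m
P_cr = π²EI / L_e² = π² × 111×10⁹ × 5.633×10^-5 / 4.600² = 2.916×10^6 N
Factor of safety n = P_cr / P = 2916.4 / 2000 = 1.46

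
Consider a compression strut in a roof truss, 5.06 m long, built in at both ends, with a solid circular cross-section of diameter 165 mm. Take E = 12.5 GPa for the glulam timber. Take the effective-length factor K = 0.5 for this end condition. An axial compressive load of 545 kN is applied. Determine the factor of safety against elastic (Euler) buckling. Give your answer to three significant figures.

I = πd⁴/64 = π×165⁴/64 = 3.638×10^7 mm⁴
I = 3.638×10^7 mm⁴ = 3.638×10^-5 m⁴
Effective length L_e = K·L = 0.5 × 5.06 = 2.530 m
P_cr = π²EI / L_e² = π² × 12.5×10⁹ × 3.638×10^-5 / 2.530² = 7.013×10^5 N
Factor of safety n = P_cr / P = 701.25 / 545 = 1.29

n ≈ 1.29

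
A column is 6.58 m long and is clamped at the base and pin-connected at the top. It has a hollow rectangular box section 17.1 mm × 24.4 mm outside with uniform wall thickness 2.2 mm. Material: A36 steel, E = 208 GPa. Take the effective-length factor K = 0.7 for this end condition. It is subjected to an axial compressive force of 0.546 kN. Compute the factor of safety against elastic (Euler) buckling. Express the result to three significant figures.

n ≈ 1.20

Inner dimensions: h_i = 24.4 − 2×2.2 = 20.00 mm, b_i = 17.1 − 2×2.2 = 12.70 mm
Weak-axis I_min = (h_o·b_o³ − h_i·b_i³)/12 with b_o = 17.1, b_i = 12.70 mm (shorter outer/inner sides).
I_min = (24.4×17.1³ − 20.00×12.70³)/12 = 6.753×10^3 mm⁴
I = 6.753×10^3 mm⁴ = 6.753×10^-9 m⁴
Effective length L_e = K·L = 0.7 × 6.58 = 4.606 m
P_cr = π²EI / L_e² = π² × 208×10⁹ × 6.753×10^-9 / 4.606² = 653.5 N
Factor of safety n = P_cr / P = 0.65346 / 0.546 = 1.20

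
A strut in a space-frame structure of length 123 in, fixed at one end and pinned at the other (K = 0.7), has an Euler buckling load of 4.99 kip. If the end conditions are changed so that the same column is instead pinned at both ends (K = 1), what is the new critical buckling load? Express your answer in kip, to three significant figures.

P_cr ≈ 2.45 kip

P_cr ∝ 1/K², so P_cr,new = P_cr,old × (K_old/K_new)² = 4.99 × (0.7/1)²
= 4.99 × 0.4900 = 2.45 kip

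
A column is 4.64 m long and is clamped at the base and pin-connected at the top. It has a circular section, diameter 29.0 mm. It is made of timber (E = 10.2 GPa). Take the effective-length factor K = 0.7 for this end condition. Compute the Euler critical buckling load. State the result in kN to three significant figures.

P_cr ≈ 0.331 kN

I = πd⁴/64 = π×29.0⁴/64 = 3.472×10^4 mm⁴
I = 3.472×10^4 mm⁴ = 3.472×10^-8 m⁴
Effective length L_e = K·L = 0.7 × 4.64 = 3.248 m
P_cr = π²EI / L_e² = π² × 10.2×10⁹ × 3.472×10^-8 / 3.248² = 331.3 N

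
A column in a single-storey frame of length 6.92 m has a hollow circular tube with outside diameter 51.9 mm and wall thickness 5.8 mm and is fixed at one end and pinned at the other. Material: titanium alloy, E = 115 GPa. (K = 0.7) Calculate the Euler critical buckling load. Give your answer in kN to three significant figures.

P_cr ≈ 11.0 kN

Inner diameter d_i = 51.9 − 2×5.8 = 40.30 mm
I = π(d_o⁴ − d_i⁴)/64 = π(51.9⁴ − 40.30⁴)/64 = 2.267×10^5 mm⁴
I = 2.267×10^5 mm⁴ = 2.267×10^-7 m⁴
Effective length L_e = K·L = 0.7 × 6.92 = 4.844 m
P_cr = π²EI / L_e² = π² × 115×10⁹ × 2.267×10^-7 / 4.844² = 1.096×10^4 N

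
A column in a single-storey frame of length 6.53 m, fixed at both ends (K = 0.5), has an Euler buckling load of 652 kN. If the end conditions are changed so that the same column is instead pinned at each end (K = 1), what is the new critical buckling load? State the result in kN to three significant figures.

P_cr ≈ 163 kN

P_cr ∝ 1/K², so P_cr,new = P_cr,old × (K_old/K_new)² = 652 × (0.5/1)²
= 652 × 0.2500 = 163 kN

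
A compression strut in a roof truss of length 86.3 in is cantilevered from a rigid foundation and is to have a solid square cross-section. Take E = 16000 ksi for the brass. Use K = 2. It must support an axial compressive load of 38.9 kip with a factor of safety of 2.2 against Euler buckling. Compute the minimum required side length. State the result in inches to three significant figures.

Required P_cr = n·P = 2.2 × 38.9 = 85.58 kip
L_e = K·L = 2 × 86.3 = 172.6 in
Required I = P_cr·L_e²/(π²E) = 8.558×10^4 × 172.6² / (π² × 1.60×10^7) = 16.14 in⁴
Solid square: I = a⁴/12  ⇒  a = (12I)^(1/4) = (12×16.14)^(1/4) = 3.73 in

a ≈ 3.73 in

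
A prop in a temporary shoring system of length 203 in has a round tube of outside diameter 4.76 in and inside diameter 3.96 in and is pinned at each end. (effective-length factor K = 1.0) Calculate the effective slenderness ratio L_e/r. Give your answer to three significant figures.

d_o = 4.76 in, d_i = 3.96 in
I = π(d_o⁴ − d_i⁴)/64 = π(4.76⁴ − 3.960⁴)/64 = 13.13 in⁴
A = 5.479 in²;  r_min = √(I/A) = √(13.13/5.479) = 1.548 in
L_e = K·L = 1 × 203 = 203.0 in
λ = L_e / r_min = 203.00 / 1.548 = 131

λ ≈ 131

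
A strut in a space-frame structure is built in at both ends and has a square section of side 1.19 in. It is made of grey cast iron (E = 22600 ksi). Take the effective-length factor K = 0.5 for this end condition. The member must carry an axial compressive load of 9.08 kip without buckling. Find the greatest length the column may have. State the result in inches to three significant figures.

L_max ≈ 128 in

I = a⁴/12 = 1.19⁴/12 = 0.1671 in⁴
At the buckling limit P_cr = P = 9.080×10^3 lb
From P_cr = π²EI/(K·L)²:  L = (1/K)·√(π²EI/P_cr) = (1/0.5)·√(π²×2.26×10^7×0.1671/9.080×10^3)
L = 128 in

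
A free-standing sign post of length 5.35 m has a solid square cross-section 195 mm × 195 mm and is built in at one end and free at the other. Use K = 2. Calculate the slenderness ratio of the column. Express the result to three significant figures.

For a square r = a/√12 = 195/√12 = 56.29 mm
L_e = K·L = 2 × 5.35 m = 10.70 m = 10700 mm
λ = L_e / r_min = 10700 / 56.29 = 190

λ ≈ 190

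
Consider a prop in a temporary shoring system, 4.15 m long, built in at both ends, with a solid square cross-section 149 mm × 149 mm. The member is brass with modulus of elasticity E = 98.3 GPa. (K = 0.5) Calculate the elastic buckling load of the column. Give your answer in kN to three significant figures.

P_cr ≈ 9260 kN

I = a⁴/12 = 149⁴/12 = 4.107×10^7 mm⁴
I = 4.107×10^7 mm⁴ = 4.107×10^-5 m⁴
Effective length L_e = K·L = 0.5 × 4.15 = 2.075 m
P_cr = π²EI / L_e² = π² × 98.3×10⁹ × 4.107×10^-5 / 2.075² = 9.255×10^6 N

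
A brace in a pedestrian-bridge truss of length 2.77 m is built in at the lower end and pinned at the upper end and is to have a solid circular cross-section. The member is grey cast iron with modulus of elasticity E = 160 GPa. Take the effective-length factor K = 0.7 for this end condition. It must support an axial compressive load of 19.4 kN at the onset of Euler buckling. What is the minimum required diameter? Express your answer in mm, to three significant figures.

d ≈ 31.1 mm

L_e = K·L = 0.7 × 2.77 = 1.939 m
Required I = P_cr·L_e²/(π²E) = 1.940×10^4 × 1.939² / (π² × 1.60×10^11) = 4.619×10^-8 m⁴
I_req = 4.619×10^4 mm⁴
Solid circle: I = πd⁴/64  ⇒  d = (64I/π)^(1/4) = (64×4.619×10^4/π)^(1/4) = 31.1 mm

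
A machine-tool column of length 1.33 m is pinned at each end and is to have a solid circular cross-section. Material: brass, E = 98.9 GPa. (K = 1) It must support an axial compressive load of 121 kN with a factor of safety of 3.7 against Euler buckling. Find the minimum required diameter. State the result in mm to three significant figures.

Required P_cr = n·P = 3.7 × 121 = 447.7 kN
L_e = K·L = 1 × 1.33 = 1.330 m
Required I = P_cr·L_e²/(π²E) = 4.477×10^5 × 1.330² / (π² × 9.89×10^10) = 8.113×10^-7 m⁴
I_req = 8.113×10^5 mm⁴
Solid circle: I = πd⁴/64  ⇒  d = (64I/π)^(1/4) = (64×8.113×10^5/π)^(1/4) = 63.8 mm

d ≈ 63.8 mm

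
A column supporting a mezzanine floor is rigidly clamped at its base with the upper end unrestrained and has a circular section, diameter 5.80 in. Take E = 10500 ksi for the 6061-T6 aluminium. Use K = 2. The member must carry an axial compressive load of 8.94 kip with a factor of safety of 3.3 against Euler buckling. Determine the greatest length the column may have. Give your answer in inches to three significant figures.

L_max ≈ 221 in

I = πd⁴/64 = π×5.80⁴/64 = 55.55 in⁴
Required critical load P_cr = n·P = 3.3 × 8.94 = 29.50 kip = 2.950×10^4 lb
From P_cr = π²EI/(K·L)²:  L = (1/K)·√(π²EI/P_cr) = (1/2)·√(π²×1.05×10^7×55.55/2.950×10^4)
L = 221 in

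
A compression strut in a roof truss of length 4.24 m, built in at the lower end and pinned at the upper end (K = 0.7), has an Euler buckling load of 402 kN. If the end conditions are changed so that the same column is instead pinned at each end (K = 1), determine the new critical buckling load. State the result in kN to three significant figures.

P_cr ≈ 197 kN

P_cr ∝ 1/K², so P_cr,new = P_cr,old × (K_old/K_new)² = 402 × (0.7/1)²
= 402 × 0.4900 = 197 kN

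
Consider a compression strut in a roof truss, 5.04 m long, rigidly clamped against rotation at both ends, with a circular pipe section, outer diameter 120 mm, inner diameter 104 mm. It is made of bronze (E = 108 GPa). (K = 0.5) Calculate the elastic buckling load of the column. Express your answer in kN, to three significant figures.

d_o = 120 mm, d_i = 104 mm
I = π(d_o⁴ − d_i⁴)/64 = π(120⁴ − 104.0⁴)/64 = 4.436×10^6 mm⁴
I = 4.436×10^6 mm⁴ = 4.436×10^-6 m⁴
Effective length L_e = K·L = 0.5 × 5.04 = 2.520 m
P_cr = π²EI / L_e² = π² × 108×10⁹ × 4.436×10^-6 / 2.520² = 7.446×10^5 N

P_cr ≈ 745 kN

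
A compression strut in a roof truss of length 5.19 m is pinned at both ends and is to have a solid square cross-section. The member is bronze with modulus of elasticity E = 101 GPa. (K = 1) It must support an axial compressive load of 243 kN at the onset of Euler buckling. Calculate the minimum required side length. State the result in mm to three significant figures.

a ≈ 94.2 mm

L_e = K·L = 1 × 5.19 = 5.190 m
Required I = P_cr·L_e²/(π²E) = 2.430×10^5 × 5.190² / (π² × 1.01×10^11) = 6.566×10^-6 m⁴
I_req = 6.566×10^6 mm⁴
Solid square: I = a⁴/12  ⇒  a = (12I)^(1/4) = (12×6.566×10^6)^(1/4) = 94.2 mm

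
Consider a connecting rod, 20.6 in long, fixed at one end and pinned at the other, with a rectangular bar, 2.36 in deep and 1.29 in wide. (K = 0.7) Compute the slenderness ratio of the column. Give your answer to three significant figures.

Buckling occurs about the weak axis: I_min = h·b³/12 with b = 1.29 in (the shorter side).
I_min = 2.36×1.29³/12 = 0.4222 in⁴
A = 3.044 in²;  r_min = √(I/A) = √(0.4222/3.044) = 0.3724 in
L_e = K·L = 0.7 × 20.6 = 14.42 in
λ = L_e / r_min = 14.420 / 0.3724 = 38.7

λ ≈ 38.7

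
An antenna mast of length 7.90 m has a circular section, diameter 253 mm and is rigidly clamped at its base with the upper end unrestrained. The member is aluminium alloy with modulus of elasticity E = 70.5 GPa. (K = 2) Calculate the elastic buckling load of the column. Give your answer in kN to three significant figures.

P_cr ≈ 561 kN

I = πd⁴/64 = π×253⁴/64 = 2.011×10^8 mm⁴
I = 2.011×10^8 mm⁴ = 2.011×10^-4 m⁴
Effective length L_e = K·L = 2 × 7.90 = 15.80 m
P_cr = π²EI / L_e² = π² × 70.5×10⁹ × 2.011×10^-4 / 15.80² = 5.606×10^5 N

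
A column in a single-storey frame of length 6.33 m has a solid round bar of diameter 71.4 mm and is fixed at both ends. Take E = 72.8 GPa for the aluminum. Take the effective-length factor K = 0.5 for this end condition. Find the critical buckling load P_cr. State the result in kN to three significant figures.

P_cr ≈ 91.5 kN

I = πd⁴/64 = π×71.4⁴/64 = 1.276×10^6 mm⁴
I = 1.276×10^6 mm⁴ = 1.276×10^-6 m⁴
Effective length L_e = K·L = 0.5 × 6.33 = 3.165 m
P_cr = π²EI / L_e² = π² × 72.8×10⁹ × 1.276×10^-6 / 3.165² = 9.151×10^4 N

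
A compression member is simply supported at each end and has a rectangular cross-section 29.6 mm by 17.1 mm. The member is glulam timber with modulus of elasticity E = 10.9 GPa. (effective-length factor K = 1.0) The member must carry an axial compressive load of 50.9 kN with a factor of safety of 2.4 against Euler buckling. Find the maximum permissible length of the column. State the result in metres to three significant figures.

Buckling occurs about the weak axis: I_min = h·b³/12 with b = 17.1 mm (the shorter side).
I_min = 29.6×17.1³/12 = 1.233×10^4 mm⁴
I = 1.233×10^-8 m⁴
Required critical load P_cr = n·P = 2.4 × 50.9 = 122.2 kN = 1.222×10^5 N
From P_cr = π²EI/(K·L)²:  L = (1/K)·√(π²EI/P_cr) = (1/1)·√(π²×1.09×10^10×1.233×10^-8/1.222×10^5)
L = 0.104 m

L_max ≈ 0.104 m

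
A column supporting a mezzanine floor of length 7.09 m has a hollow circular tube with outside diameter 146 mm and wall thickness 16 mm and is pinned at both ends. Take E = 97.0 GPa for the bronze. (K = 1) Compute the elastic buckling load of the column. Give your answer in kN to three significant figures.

P_cr ≈ 267 kN

Inner diameter d_i = 146 − 2×16 = 114.0 mm
I = π(d_o⁴ − d_i⁴)/64 = π(146⁴ − 114.0⁴)/64 = 1.401×10^7 mm⁴
I = 1.401×10^7 mm⁴ = 1.401×10^-5 m⁴
Effective length L_e = K·L = 1 × 7.09 = 7.090 m
P_cr = π²EI / L_e² = π² × 97.0×10⁹ × 1.401×10^-5 / 7.090² = 2.669×10^5 N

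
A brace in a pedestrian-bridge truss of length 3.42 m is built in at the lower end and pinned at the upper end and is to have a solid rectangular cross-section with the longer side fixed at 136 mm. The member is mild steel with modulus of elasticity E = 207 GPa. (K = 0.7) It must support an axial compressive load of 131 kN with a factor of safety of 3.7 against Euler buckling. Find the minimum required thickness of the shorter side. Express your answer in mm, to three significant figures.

b ≈ 49.3 mm

Required P_cr = n·P = 3.7 × 131 = 484.7 kN
L_e = K·L = 0.7 × 3.42 = 2.394 m
Required I = P_cr·L_e²/(π²E) = 4.847×10^5 × 2.394² / (π² × 2.07×10^11) = 1.360×10^-6 m⁴
I_req = 1.360×10^6 mm⁴
Rectangle, weak axis: I_min = h·b³/12 with h = 136 mm fixed  ⇒  b = (12I/h)^(1/3) = 49.3 mm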